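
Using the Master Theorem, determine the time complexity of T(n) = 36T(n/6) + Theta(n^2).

Master Theorem for T(n) = 36T(n/6) + O(n^2):

a = 36, b = 6, c = 2
log_b(a) = log_6(36) = 2.0000

Case 2: c = 2 = log_6(36) = 2.0000
T(n) = O(n^2 log n) = O(n^2 log n)

For T(n) = 36T(n/6) + O(n^2): log_6(36) = 2.0000. This is Case 2 of the Master Theorem (c = log_b(a), equal work at all levels), giving O(n^2 log n).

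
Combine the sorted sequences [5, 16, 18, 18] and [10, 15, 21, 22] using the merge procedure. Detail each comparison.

Merging process:

Compare 5 vs 10: take 5 from left. Merged: [5]
Compare 16 vs 10: take 10 from right. Merged: [5, 10]
Compare 16 vs 15: take 15 from right. Merged: [5, 10, 15]
Compare 16 vs 21: take 16 from left. Merged: [5, 10, 15, 16]
Compare 18 vs 21: take 18 from left. Merged: [5, 10, 15, 16, 18]
Compare 18 vs 21: take 18 from left. Merged: [5, 10, 15, 16, 18, 18]
Append remaining from right: [21, 22]. Merged: [5, 10, 15, 16, 18, 18, 21, 22]

Final merged array: [5, 10, 15, 16, 18, 18, 21, 22]
Total comparisons: 6

The merged array is [5, 10, 15, 16, 18, 18, 21, 22], requiring 6 comparisons. The merge step runs in O(n) time where n is the total number of elements.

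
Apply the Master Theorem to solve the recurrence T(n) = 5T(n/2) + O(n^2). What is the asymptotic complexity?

Master Theorem for T(n) = 5T(n/2) + O(n^2):

a = 5, b = 2, c = 2
log_b(a) = log_2(5) = 2.3219

Case 1: c = 2 < log_2(5) = 2.3219
T(n) = O(n^(log_2 5))

For T(n) = 5T(n/2) + O(n^2): log_2(5) = 2.3219. This is Case 1 of the Master Theorem (c < log_b(a), work dominated by leaves), giving O(n^(log_2 5)).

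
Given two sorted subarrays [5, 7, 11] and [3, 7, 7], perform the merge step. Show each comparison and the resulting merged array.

Merging process:

Compare 5 vs 3: take 3 from right. Merged: [3]
Compare 5 vs 7: take 5 from left. Merged: [3, 5]
Compare 7 vs 7: take 7 from left. Merged: [3, 5, 7]
Compare 11 vs 7: take 7 from right. Merged: [3, 5, 7, 7]
Compare 11 vs 7: take 7 from right. Merged: [3, 5, 7, 7, 7]
Append remaining from left: [11]. Merged: [3, 5, 7, 7, 7, 11]

Final merged array: [3, 5, 7, 7, 7, 11]
Total comparisons: 5

The merged array is [3, 5, 7, 7, 7, 11], requiring 5 comparisons. The merge step runs in O(n) time where n is the total number of elements.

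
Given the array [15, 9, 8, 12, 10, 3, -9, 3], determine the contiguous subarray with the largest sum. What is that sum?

Using Kadane's algorithm on [15, 9, 8, 12, 10, 3, -9, 3]:

Scanning through the array:
Position 1 (value 9): max_ending_here = 24, max_so_far = 24
Position 2 (value 8): max_ending_here = 32, max_so_far = 32
Position 3 (value 12): max_ending_here = 44, max_so_far = 44
Position 4 (value 10): max_ending_here = 54, max_so_far = 54
Position 5 (value 3): max_ending_here = 57, max_so_far = 57
Position 6 (value -9): max_ending_here = 48, max_so_far = 57
Position 7 (value 3): max_ending_here = 51, max_so_far = 57

Maximum subarray: [15, 9, 8, 12, 10, 3]
Maximum sum: 57

The maximum subarray is [15, 9, 8, 12, 10, 3] with sum 57. This subarray runs from index 0 to index 5.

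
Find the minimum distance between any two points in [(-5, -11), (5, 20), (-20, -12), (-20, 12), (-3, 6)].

Computing all pairwise distances among 5 points:

d((-5, -11), (5, 20)) = 32.573
d((-5, -11), (-20, -12)) = 15.0333 <-- minimum
d((-5, -11), (-20, 12)) = 27.4591
d((-5, -11), (-3, 6)) = 17.1172
d((5, 20), (-20, -12)) = 40.6079
d((5, 20), (-20, 12)) = 26.2488
d((5, 20), (-3, 6)) = 16.1245
d((-20, -12), (-20, 12)) = 24.0
d((-20, -12), (-3, 6)) = 24.7588
d((-20, 12), (-3, 6)) = 18.0278

Closest pair: (-5, -11) and (-20, -12) with distance 15.0333

The closest pair is (-5, -11) and (-20, -12) with Euclidean distance 15.0333. For 5 points, brute-force pairwise comparison is shown above. For large n, the divide-and-conquer algorithm (sort by x, recurse on halves, check the dividing strip) achieves O(n log n).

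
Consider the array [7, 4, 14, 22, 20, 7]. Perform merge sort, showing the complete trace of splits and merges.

Merge sort trace:

Split: [7, 4, 14, 22, 20, 7] -> [7, 4, 14] and [22, 20, 7]
  Split: [7, 4, 14] -> [7] and [4, 14]
    Split: [4, 14] -> [4] and [14]
    Merge: [4] + [14] -> [4, 14]
  Merge: [7] + [4, 14] -> [4, 7, 14]
  Split: [22, 20, 7] -> [22] and [20, 7]
    Split: [20, 7] -> [20] and [7]
    Merge: [20] + [7] -> [7, 20]
  Merge: [22] + [7, 20] -> [7, 20, 22]
Merge: [4, 7, 14] + [7, 20, 22] -> [4, 7, 7, 14, 20, 22]

Final sorted array: [4, 7, 7, 14, 20, 22]

The merge sort proceeds by recursively splitting the array and merging sorted halves.
After all merges, the sorted array is [4, 7, 7, 14, 20, 22].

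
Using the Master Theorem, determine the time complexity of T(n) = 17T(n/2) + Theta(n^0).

Master Theorem for T(n) = 17T(n/2) + O(n^0):

a = 17, b = 2, c = 0
log_b(a) = log_2(17) = 4.0875

Case 1: c = 0 < log_2(17) = 4.0875
T(n) = O(n^(log_2 17))

For T(n) = 17T(n/2) + O(n^0): log_2(17) = 4.0875. This is Case 1 of the Master Theorem (c < log_b(a), work dominated by leaves), giving O(n^(log_2 17)).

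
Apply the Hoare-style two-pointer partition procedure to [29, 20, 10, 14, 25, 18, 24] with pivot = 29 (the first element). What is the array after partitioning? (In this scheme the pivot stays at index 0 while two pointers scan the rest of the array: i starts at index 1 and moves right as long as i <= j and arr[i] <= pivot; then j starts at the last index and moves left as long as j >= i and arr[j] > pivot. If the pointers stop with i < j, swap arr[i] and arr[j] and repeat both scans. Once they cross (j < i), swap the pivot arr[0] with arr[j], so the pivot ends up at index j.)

Hoare-style two-pointer partition with pivot = 29:

Initial array: [29, 20, 10, 14, 25, 18, 24]

Pointers start at i = 1, j = 6.
i ends at 7, j ends at 6: the pointers have crossed (j < i), so scanning stops.

Swap pivot arr[0] with arr[6] to place pivot at position 6: [24, 20, 10, 14, 25, 18, 29]
Pivot position: 6

After partitioning with pivot 29, the array becomes [24, 20, 10, 14, 25, 18, 29]. The pivot is placed at index 6. All elements to the left of the pivot are <= 29, and all elements to the right are > 29.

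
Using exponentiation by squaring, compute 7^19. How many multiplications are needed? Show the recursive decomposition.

Computing 7^19 by squaring (build up from 7^1; each line after the first costs one multiplication):

7^1 = 7
7^2 = (7^1)^2 = 7^2 = 49
7^4 = (7^2)^2 = 49^2 = 2401
7^8 = (7^4)^2 = 2401^2 = 5764801
7^9 = 7 * 7^8 = 7 * 5764801 = 40353607
7^18 = (7^9)^2 = 40353607^2 = 1628413597910449
7^19 = 7 * 7^18 = 7 * 1628413597910449 = 11398895185373143

Result: 11398895185373143
Multiplications needed: 6 (6 lines after 7^1)

7^19 = 11398895185373143. Using exponentiation by squaring, this requires 6 multiplications. The key idea: if the exponent is even, square the half-power; if odd, multiply by the base once.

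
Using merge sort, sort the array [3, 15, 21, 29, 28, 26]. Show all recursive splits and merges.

Merge sort trace:

Split: [3, 15, 21, 29, 28, 26] -> [3, 15, 21] and [29, 28, 26]
  Split: [3, 15, 21] -> [3] and [15, 21]
    Split: [15, 21] -> [15] and [21]
    Merge: [15] + [21] -> [15, 21]
  Merge: [3] + [15, 21] -> [3, 15, 21]
  Split: [29, 28, 26] -> [29] and [28, 26]
    Split: [28, 26] -> [28] and [26]
    Merge: [28] + [26] -> [26, 28]
  Merge: [29] + [26, 28] -> [26, 28, 29]
Merge: [3, 15, 21] + [26, 28, 29] -> [3, 15, 21, 26, 28, 29]

Final sorted array: [3, 15, 21, 26, 28, 29]

The merge sort proceeds by recursively splitting the array and merging sorted halves.
After all merges, the sorted array is [3, 15, 21, 26, 28, 29].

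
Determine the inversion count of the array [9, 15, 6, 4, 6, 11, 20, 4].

Finding inversions in [9, 15, 6, 4, 6, 11, 20, 4]:

(0, 2): arr[0]=9 > arr[2]=6
(0, 3): arr[0]=9 > arr[3]=4
(0, 4): arr[0]=9 > arr[4]=6
(0, 7): arr[0]=9 > arr[7]=4
(1, 2): arr[1]=15 > arr[2]=6
(1, 3): arr[1]=15 > arr[3]=4
(1, 4): arr[1]=15 > arr[4]=6
(1, 5): arr[1]=15 > arr[5]=11
(1, 7): arr[1]=15 > arr[7]=4
(2, 3): arr[2]=6 > arr[3]=4
(2, 7): arr[2]=6 > arr[7]=4
(4, 7): arr[4]=6 > arr[7]=4
(5, 7): arr[5]=11 > arr[7]=4
(6, 7): arr[6]=20 > arr[7]=4

Total inversions: 14

The array has 14 inversion(s): (0,2), (0,3), (0,4), (0,7), (1,2), (1,3), (1,4), (1,5), (1,7), (2,3), (2,7), (4,7), (5,7), (6,7). Each pair (i,j) satisfies i < j and arr[i] > arr[j].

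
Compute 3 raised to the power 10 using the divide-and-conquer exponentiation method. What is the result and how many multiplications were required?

Computing 3^10 by squaring (build up from 3^1; each line after the first costs one multiplication):

3^1 = 3
3^2 = (3^1)^2 = 3^2 = 9
3^4 = (3^2)^2 = 9^2 = 81
3^5 = 3 * 3^4 = 3 * 81 = 243
3^10 = (3^5)^2 = 243^2 = 59049

Result: 59049
Multiplications needed: 4 (4 lines after 3^1)

3^10 = 59049. Using exponentiation by squaring, this requires 4 multiplications. The key idea: if the exponent is even, square the half-power; if odd, multiply by the base once.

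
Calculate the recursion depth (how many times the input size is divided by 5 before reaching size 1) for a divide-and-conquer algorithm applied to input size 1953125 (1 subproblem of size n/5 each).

For divide and conquer with division factor 5:

Problem sizes at each level:
Level 0: 1953125
Level 1: 390625
Level 2: 78125
Level 3: 15625
Level 4: 3125
Level 5: 625
Level 6: 125
Level 7: 25
Level 8: 5
Level 9: 1

The root is level 0 and the size-1 base case is level 9 (the tree spans levels 0 through 9, i.e. 10 levels counting the root), so the depth is the number of divisions: log_5(1953125) = 9

The recursion tree depth is log_5(1953125) = 9. At each level, the problem size is divided by 5, so it takes 9 divisions to reduce to a base case of size 1. The algorithm makes 1 recursive call at each level.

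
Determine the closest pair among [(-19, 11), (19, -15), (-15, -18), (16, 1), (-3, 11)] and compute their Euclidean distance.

Computing all pairwise distances among 5 points:

d((-19, 11), (19, -15)) = 46.0435
d((-19, 11), (-15, -18)) = 29.2746
d((-19, 11), (16, 1)) = 36.4005
d((-19, 11), (-3, 11)) = 16.0 <-- minimum
d((19, -15), (-15, -18)) = 34.1321
d((19, -15), (16, 1)) = 16.2788
d((19, -15), (-3, 11)) = 34.0588
d((-15, -18), (16, 1)) = 36.3593
d((-15, -18), (-3, 11)) = 31.3847
d((16, 1), (-3, 11)) = 21.4709

Closest pair: (-19, 11) and (-3, 11) with distance 16.0

The closest pair is (-19, 11) and (-3, 11) with Euclidean distance 16.0. For 5 points, brute-force pairwise comparison is shown above. For large n, the divide-and-conquer algorithm (sort by x, recurse on halves, check the dividing strip) achieves O(n log n).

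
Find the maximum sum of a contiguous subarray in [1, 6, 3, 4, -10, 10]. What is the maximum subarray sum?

Using Kadane's algorithm on [1, 6, 3, 4, -10, 10]:

Scanning through the array:
Position 1 (value 6): max_ending_here = 7, max_so_far = 7
Position 2 (value 3): max_ending_here = 10, max_so_far = 10
Position 3 (value 4): max_ending_here = 14, max_so_far = 14
Position 4 (value -10): max_ending_here = 4, max_so_far = 14
Position 5 (value 10): max_ending_here = 14, max_so_far = 14

Maximum subarray: [1, 6, 3, 4]
Maximum sum: 14

The maximum subarray is [1, 6, 3, 4] with sum 14. This subarray runs from index 0 to index 3.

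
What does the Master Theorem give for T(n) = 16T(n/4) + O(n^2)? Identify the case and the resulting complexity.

Master Theorem for T(n) = 16T(n/4) + O(n^2):

a = 16, b = 4, c = 2
log_b(a) = log_4(16) = 2.0000

Case 2: c = 2 = log_4(16) = 2.0000
T(n) = O(n^2 log n) = O(n^2 log n)

For T(n) = 16T(n/4) + O(n^2): log_4(16) = 2.0000. This is Case 2 of the Master Theorem (c = log_b(a), equal work at all levels), giving O(n^2 log n).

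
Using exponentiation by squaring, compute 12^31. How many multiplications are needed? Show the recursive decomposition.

Computing 12^31 by squaring (build up from 12^1; each line after the first costs one multiplication):

12^1 = 12
12^2 = (12^1)^2 = 12^2 = 144
12^3 = 12 * 12^2 = 12 * 144 = 1728
12^6 = (12^3)^2 = 1728^2 = 2985984
12^7 = 12 * 12^6 = 12 * 2985984 = 35831808
12^14 = (12^7)^2 = 35831808^2 = 1283918464548864
12^15 = 12 * 12^14 = 12 * 1283918464548864 = 15407021574586368
12^30 = (12^15)^2 = 15407021574586368^2 = 237376313799769806328950291431424
12^31 = 12 * 12^30 = 12 * 237376313799769806328950291431424 = 2848515765597237675947403497177088

Result: 2848515765597237675947403497177088
Multiplications needed: 8 (8 lines after 12^1)

12^31 = 2848515765597237675947403497177088. Using exponentiation by squaring, this requires 8 multiplications. The key idea: if the exponent is even, square the half-power; if odd, multiply by the base once.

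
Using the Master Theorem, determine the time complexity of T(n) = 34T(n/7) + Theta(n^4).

Master Theorem for T(n) = 34T(n/7) + O(n^4):

a = 34, b = 7, c = 4
log_b(a) = log_7(34) = 1.8122

Case 3: c = 4 > log_7(34) = 1.8122
T(n) = O(n^4) = O(n^4)

For T(n) = 34T(n/7) + O(n^4): log_7(34) = 1.8122. This is Case 3 of the Master Theorem (c > log_b(a), work dominated by root), giving O(n^4).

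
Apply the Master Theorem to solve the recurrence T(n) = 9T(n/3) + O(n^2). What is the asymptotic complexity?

Master Theorem for T(n) = 9T(n/3) + O(n^2):

a = 9, b = 3, c = 2
log_b(a) = log_3(9) = 2.0000

Case 2: c = 2 = log_3(9) = 2.0000
T(n) = O(n^2 log n) = O(n^2 log n)

For T(n) = 9T(n/3) + O(n^2): log_3(9) = 2.0000. This is Case 2 of the Master Theorem (c = log_b(a), equal work at all levels), giving O(n^2 log n).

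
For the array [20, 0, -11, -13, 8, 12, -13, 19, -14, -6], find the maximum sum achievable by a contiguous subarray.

Using Kadane's algorithm on [20, 0, -11, -13, 8, 12, -13, 19, -14, -6]:

Scanning through the array:
Position 1 (value 0): max_ending_here = 20, max_so_far = 20
Position 2 (value -11): max_ending_here = 9, max_so_far = 20
Position 3 (value -13): max_ending_here = -4, max_so_far = 20
Position 4 (value 8): max_ending_here = 8, max_so_far = 20
Position 5 (value 12): max_ending_here = 20, max_so_far = 20
Position 6 (value -13): max_ending_here = 7, max_so_far = 20
Position 7 (value 19): max_ending_here = 26, max_so_far = 26
Position 8 (value -14): max_ending_here = 12, max_so_far = 26
Position 9 (value -6): max_ending_here = 6, max_so_far = 26

Maximum subarray: [8, 12, -13, 19]
Maximum sum: 26

The maximum subarray is [8, 12, -13, 19] with sum 26. This subarray runs from index 4 to index 7.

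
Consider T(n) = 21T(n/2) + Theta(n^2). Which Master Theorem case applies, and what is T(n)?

Master Theorem for T(n) = 21T(n/2) + O(n^2):

a = 21, b = 2, c = 2
log_b(a) = log_2(21) = 4.3923

Case 1: c = 2 < log_2(21) = 4.3923
T(n) = O(n^(log_2 21))

For T(n) = 21T(n/2) + O(n^2): log_2(21) = 4.3923. This is Case 1 of the Master Theorem (c < log_b(a), work dominated by leaves), giving O(n^(log_2 21)).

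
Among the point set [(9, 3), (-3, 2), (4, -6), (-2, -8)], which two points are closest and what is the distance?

Computing all pairwise distances among 4 points:

d((9, 3), (-3, 2)) = 12.0416
d((9, 3), (4, -6)) = 10.2956
d((9, 3), (-2, -8)) = 15.5563
d((-3, 2), (4, -6)) = 10.6301
d((-3, 2), (-2, -8)) = 10.0499
d((4, -6), (-2, -8)) = 6.3246 <-- minimum

Closest pair: (4, -6) and (-2, -8) with distance 6.3246

The closest pair is (4, -6) and (-2, -8) with Euclidean distance 6.3246. For 4 points, brute-force pairwise comparison is shown above. For large n, the divide-and-conquer algorithm (sort by x, recurse on halves, check the dividing strip) achieves O(n log n).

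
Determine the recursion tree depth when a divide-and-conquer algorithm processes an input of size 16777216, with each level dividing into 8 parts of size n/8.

For divide and conquer with division factor 8:

Problem sizes at each level:
Level 0: 16777216
Level 1: 2097152
Level 2: 262144
Level 3: 32768
Level 4: 4096
Level 5: 512
Level 6: 64
Level 7: 8
Level 8: 1

The root is level 0 and the size-1 base case is level 8 (the tree spans levels 0 through 8, i.e. 9 levels counting the root), so the depth is the number of divisions: log_8(16777216) = 8

The recursion tree depth is log_8(16777216) = 8. At each level, the problem size is divided by 8, so it takes 8 divisions to reduce to a base case of size 1. The algorithm makes 8 recursive calls at each level.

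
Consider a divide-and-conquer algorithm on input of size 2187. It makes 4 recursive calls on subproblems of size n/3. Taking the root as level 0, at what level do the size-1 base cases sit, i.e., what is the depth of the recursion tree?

For divide and conquer with division factor 3:

Problem sizes at each level:
Level 0: 2187
Level 1: 729
Level 2: 243
Level 3: 81
Level 4: 27
Level 5: 9
Level 6: 3
Level 7: 1

The root is level 0 and the size-1 base case is level 7 (the tree spans levels 0 through 7, i.e. 8 levels counting the root), so the depth is the number of divisions: log_3(2187) = 7

The recursion tree depth is log_3(2187) = 7. At each level, the problem size is divided by 3, so it takes 7 divisions to reduce to a base case of size 1. The algorithm makes 4 recursive calls at each level.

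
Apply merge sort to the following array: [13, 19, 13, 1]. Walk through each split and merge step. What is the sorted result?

Merge sort trace:

Split: [13, 19, 13, 1] -> [13, 19] and [13, 1]
  Split: [13, 19] -> [13] and [19]
  Merge: [13] + [19] -> [13, 19]
  Split: [13, 1] -> [13] and [1]
  Merge: [13] + [1] -> [1, 13]
Merge: [13, 19] + [1, 13] -> [1, 13, 13, 19]

Final sorted array: [1, 13, 13, 19]

The merge sort proceeds by recursively splitting the array and merging sorted halves.
After all merges, the sorted array is [1, 13, 13, 19].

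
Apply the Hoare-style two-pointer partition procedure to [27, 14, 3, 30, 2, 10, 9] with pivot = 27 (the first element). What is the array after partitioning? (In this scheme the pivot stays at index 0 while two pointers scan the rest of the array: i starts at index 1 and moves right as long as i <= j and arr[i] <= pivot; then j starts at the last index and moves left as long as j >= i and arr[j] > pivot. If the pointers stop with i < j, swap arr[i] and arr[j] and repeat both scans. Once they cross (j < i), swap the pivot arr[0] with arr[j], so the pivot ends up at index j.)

Hoare-style two-pointer partition with pivot = 27:

Initial array: [27, 14, 3, 30, 2, 10, 9]

Pointers start at i = 1, j = 6.
i stops at index 3 (arr[3]=30 > 27), j stops at index 6 (arr[6]=9 <= 27): swap arr[3] and arr[6], array becomes [27, 14, 3, 9, 2, 10, 30]
i ends at 6, j ends at 5: the pointers have crossed (j < i), so scanning stops.

Swap pivot arr[0] with arr[5] to place pivot at position 5: [10, 14, 3, 9, 2, 27, 30]
Pivot position: 5

After partitioning with pivot 27, the array becomes [10, 14, 3, 9, 2, 27, 30]. The pivot is placed at index 5. All elements to the left of the pivot are <= 27, and all elements to the right are > 27.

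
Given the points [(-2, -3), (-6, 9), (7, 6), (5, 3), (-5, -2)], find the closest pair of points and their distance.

Computing all pairwise distances among 5 points:

d((-2, -3), (-6, 9)) = 12.6491
d((-2, -3), (7, 6)) = 12.7279
d((-2, -3), (5, 3)) = 9.2195
d((-2, -3), (-5, -2)) = 3.1623 <-- minimum
d((-6, 9), (7, 6)) = 13.3417
d((-6, 9), (5, 3)) = 12.53
d((-6, 9), (-5, -2)) = 11.0454
d((7, 6), (5, 3)) = 3.6056
d((7, 6), (-5, -2)) = 14.4222
d((5, 3), (-5, -2)) = 11.1803

Closest pair: (-2, -3) and (-5, -2) with distance 3.1623

The closest pair is (-2, -3) and (-5, -2) with Euclidean distance 3.1623. For 5 points, brute-force pairwise comparison is shown above. For large n, the divide-and-conquer algorithm (sort by x, recurse on halves, check the dividing strip) achieves O(n log n).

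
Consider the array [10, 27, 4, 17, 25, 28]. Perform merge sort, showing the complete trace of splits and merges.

Merge sort trace:

Split: [10, 27, 4, 17, 25, 28] -> [10, 27, 4] and [17, 25, 28]
  Split: [10, 27, 4] -> [10] and [27, 4]
    Split: [27, 4] -> [27] and [4]
    Merge: [27] + [4] -> [4, 27]
  Merge: [10] + [4, 27] -> [4, 10, 27]
  Split: [17, 25, 28] -> [17] and [25, 28]
    Split: [25, 28] -> [25] and [28]
    Merge: [25] + [28] -> [25, 28]
  Merge: [17] + [25, 28] -> [17, 25, 28]
Merge: [4, 10, 27] + [17, 25, 28] -> [4, 10, 17, 25, 27, 28]

Final sorted array: [4, 10, 17, 25, 27, 28]

The merge sort proceeds by recursively splitting the array and merging sorted halves.
After all merges, the sorted array is [4, 10, 17, 25, 27, 28].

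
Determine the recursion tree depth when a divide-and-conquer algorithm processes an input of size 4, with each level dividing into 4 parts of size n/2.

For divide and conquer with division factor 2:

Problem sizes at each level:
Level 0: 4
Level 1: 2
Level 2: 1

The root is level 0 and the size-1 base case is level 2 (the tree spans levels 0 through 2, i.e. 3 levels counting the root), so the depth is the number of divisions: log_2(4) = 2

The recursion tree depth is log_2(4) = 2. At each level, the problem size is divided by 2, so it takes 2 divisions to reduce to a base case of size 1. The algorithm makes 4 recursive calls at each level.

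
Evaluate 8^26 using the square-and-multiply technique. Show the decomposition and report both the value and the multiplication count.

Computing 8^26 by squaring (build up from 8^1; each line after the first costs one multiplication):

8^1 = 8
8^2 = (8^1)^2 = 8^2 = 64
8^3 = 8 * 8^2 = 8 * 64 = 512
8^6 = (8^3)^2 = 512^2 = 262144
8^12 = (8^6)^2 = 262144^2 = 68719476736
8^13 = 8 * 8^12 = 8 * 68719476736 = 549755813888
8^26 = (8^13)^2 = 549755813888^2 = 302231454903657293676544

Result: 302231454903657293676544
Multiplications needed: 6 (6 lines after 8^1)

8^26 = 302231454903657293676544. Using exponentiation by squaring, this requires 6 multiplications. The key idea: if the exponent is even, square the half-power; if odd, multiply by the base once.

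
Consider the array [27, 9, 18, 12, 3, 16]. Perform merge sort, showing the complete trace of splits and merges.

Merge sort trace:

Split: [27, 9, 18, 12, 3, 16] -> [27, 9, 18] and [12, 3, 16]
  Split: [27, 9, 18] -> [27] and [9, 18]
    Split: [9, 18] -> [9] and [18]
    Merge: [9] + [18] -> [9, 18]
  Merge: [27] + [9, 18] -> [9, 18, 27]
  Split: [12, 3, 16] -> [12] and [3, 16]
    Split: [3, 16] -> [3] and [16]
    Merge: [3] + [16] -> [3, 16]
  Merge: [12] + [3, 16] -> [3, 12, 16]
Merge: [9, 18, 27] + [3, 12, 16] -> [3, 9, 12, 16, 18, 27]

Final sorted array: [3, 9, 12, 16, 18, 27]

The merge sort proceeds by recursively splitting the array and merging sorted halves.
After all merges, the sorted array is [3, 9, 12, 16, 18, 27].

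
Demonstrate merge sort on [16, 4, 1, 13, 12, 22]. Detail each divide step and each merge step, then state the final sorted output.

Merge sort trace:

Split: [16, 4, 1, 13, 12, 22] -> [16, 4, 1] and [13, 12, 22]
  Split: [16, 4, 1] -> [16] and [4, 1]
    Split: [4, 1] -> [4] and [1]
    Merge: [4] + [1] -> [1, 4]
  Merge: [16] + [1, 4] -> [1, 4, 16]
  Split: [13, 12, 22] -> [13] and [12, 22]
    Split: [12, 22] -> [12] and [22]
    Merge: [12] + [22] -> [12, 22]
  Merge: [13] + [12, 22] -> [12, 13, 22]
Merge: [1, 4, 16] + [12, 13, 22] -> [1, 4, 12, 13, 16, 22]

Final sorted array: [1, 4, 12, 13, 16, 22]

The merge sort proceeds by recursively splitting the array and merging sorted halves.
After all merges, the sorted array is [1, 4, 12, 13, 16, 22].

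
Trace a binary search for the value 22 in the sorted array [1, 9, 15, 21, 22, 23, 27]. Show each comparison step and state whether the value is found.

Binary search for 22 in [1, 9, 15, 21, 22, 23, 27]:

lo=0, hi=6, mid=3, arr[mid]=21 -> 21 < 22, search right half
lo=4, hi=6, mid=5, arr[mid]=23 -> 23 > 22, search left half
lo=4, hi=4, mid=4, arr[mid]=22 -> Found target at index 4!

Binary search finds 22 at index 4 after 3 comparisons. The search repeatedly halves the search space by comparing with the middle element.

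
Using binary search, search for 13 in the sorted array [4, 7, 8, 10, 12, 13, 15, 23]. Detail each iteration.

Binary search for 13 in [4, 7, 8, 10, 12, 13, 15, 23]:

lo=0, hi=7, mid=3, arr[mid]=10 -> 10 < 13, search right half
lo=4, hi=7, mid=5, arr[mid]=13 -> Found target at index 5!

Binary search finds 13 at index 5 after 2 comparisons. The search repeatedly halves the search space by comparing with the middle element.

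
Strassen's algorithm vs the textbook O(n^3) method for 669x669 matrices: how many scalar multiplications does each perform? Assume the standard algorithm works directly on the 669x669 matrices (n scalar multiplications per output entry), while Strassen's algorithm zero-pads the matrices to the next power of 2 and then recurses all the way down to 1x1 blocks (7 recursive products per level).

Matrix multiplication for 669x669 matrices:

Strassen's algorithm requires power-of-2 dimensions. Pad 669x669 to 1024x1024 (next power of 2).

Standard algorithm: 669^3 = 299418309 multiplications
Strassen's algorithm: 7^(log2(1024)) = 7^10 = 282475249 multiplications
Savings: 299418309 - 282475249 = 16943060 multiplications

Standard: 299418309 multiplications (669^3). Strassen: 282475249 multiplications (7^10, after padding to 1024x1024). Strassen reduces 8 recursive multiplications to 7 at each level.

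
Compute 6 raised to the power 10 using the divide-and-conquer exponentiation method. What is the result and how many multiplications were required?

Computing 6^10 by squaring (build up from 6^1; each line after the first costs one multiplication):

6^1 = 6
6^2 = (6^1)^2 = 6^2 = 36
6^4 = (6^2)^2 = 36^2 = 1296
6^5 = 6 * 6^4 = 6 * 1296 = 7776
6^10 = (6^5)^2 = 7776^2 = 60466176

Result: 60466176
Multiplications needed: 4 (4 lines after 6^1)

6^10 = 60466176. Using exponentiation by squaring, this requires 4 multiplications. The key idea: if the exponent is even, square the half-power; if odd, multiply by the base once.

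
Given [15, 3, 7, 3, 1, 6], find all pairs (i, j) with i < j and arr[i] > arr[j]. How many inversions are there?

Finding inversions in [15, 3, 7, 3, 1, 6]:

(0, 1): arr[0]=15 > arr[1]=3
(0, 2): arr[0]=15 > arr[2]=7
(0, 3): arr[0]=15 > arr[3]=3
(0, 4): arr[0]=15 > arr[4]=1
(0, 5): arr[0]=15 > arr[5]=6
(1, 4): arr[1]=3 > arr[4]=1
(2, 3): arr[2]=7 > arr[3]=3
(2, 4): arr[2]=7 > arr[4]=1
(2, 5): arr[2]=7 > arr[5]=6
(3, 4): arr[3]=3 > arr[4]=1

Total inversions: 10

The array has 10 inversion(s): (0,1), (0,2), (0,3), (0,4), (0,5), (1,4), (2,3), (2,4), (2,5), (3,4). Each pair (i,j) satisfies i < j and arr[i] > arr[j].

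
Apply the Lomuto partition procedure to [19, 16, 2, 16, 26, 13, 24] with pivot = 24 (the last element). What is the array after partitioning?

Lomuto partition with pivot = 24:

Initial array: [19, 16, 2, 16, 26, 13, 24]

arr[0]=19 <= 24: swap with position 0, array becomes [19, 16, 2, 16, 26, 13, 24]
arr[1]=16 <= 24: swap with position 1, array becomes [19, 16, 2, 16, 26, 13, 24]
arr[2]=2 <= 24: swap with position 2, array becomes [19, 16, 2, 16, 26, 13, 24]
arr[3]=16 <= 24: swap with position 3, array becomes [19, 16, 2, 16, 26, 13, 24]
arr[4]=26 > 24: no swap
arr[5]=13 <= 24: swap with position 4, array becomes [19, 16, 2, 16, 13, 26, 24]

Place pivot at position 5: [19, 16, 2, 16, 13, 24, 26]
Pivot position: 5

After partitioning with pivot 24, the array becomes [19, 16, 2, 16, 13, 24, 26]. The pivot is placed at index 5. All elements to the left of the pivot are <= 24, and all elements to the right are > 24.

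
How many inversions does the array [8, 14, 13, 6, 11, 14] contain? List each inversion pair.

Finding inversions in [8, 14, 13, 6, 11, 14]:

(0, 3): arr[0]=8 > arr[3]=6
(1, 2): arr[1]=14 > arr[2]=13
(1, 3): arr[1]=14 > arr[3]=6
(1, 4): arr[1]=14 > arr[4]=11
(2, 3): arr[2]=13 > arr[3]=6
(2, 4): arr[2]=13 > arr[4]=11

Total inversions: 6

The array has 6 inversion(s): (0,3), (1,2), (1,3), (1,4), (2,3), (2,4). Each pair (i,j) satisfies i < j and arr[i] > arr[j].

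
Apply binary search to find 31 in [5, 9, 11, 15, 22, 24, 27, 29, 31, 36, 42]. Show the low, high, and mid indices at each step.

Binary search for 31 in [5, 9, 11, 15, 22, 24, 27, 29, 31, 36, 42]:

lo=0, hi=10, mid=5, arr[mid]=24 -> 24 < 31, search right half
lo=6, hi=10, mid=8, arr[mid]=31 -> Found target at index 8!

Binary search finds 31 at index 8 after 2 comparisons. The search repeatedly halves the search space by comparing with the middle element.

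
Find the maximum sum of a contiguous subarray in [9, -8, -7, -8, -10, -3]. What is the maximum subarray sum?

Using Kadane's algorithm on [9, -8, -7, -8, -10, -3]:

Scanning through the array:
Position 1 (value -8): max_ending_here = 1, max_so_far = 9
Position 2 (value -7): max_ending_here = -6, max_so_far = 9
Position 3 (value -8): max_ending_here = -8, max_so_far = 9
Position 4 (value -10): max_ending_here = -10, max_so_far = 9
Position 5 (value -3): max_ending_here = -3, max_so_far = 9

Maximum subarray: [9]
Maximum sum: 9

The maximum subarray is [9] with sum 9. This subarray runs from index 0 to index 0.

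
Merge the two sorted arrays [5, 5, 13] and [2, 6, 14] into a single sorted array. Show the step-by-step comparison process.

Merging process:

Compare 5 vs 2: take 2 from right. Merged: [2]
Compare 5 vs 6: take 5 from left. Merged: [2, 5]
Compare 5 vs 6: take 5 from left. Merged: [2, 5, 5]
Compare 13 vs 6: take 6 from right. Merged: [2, 5, 5, 6]
Compare 13 vs 14: take 13 from left. Merged: [2, 5, 5, 6, 13]
Append remaining from right: [14]. Merged: [2, 5, 5, 6, 13, 14]

Final merged array: [2, 5, 5, 6, 13, 14]
Total comparisons: 5

The merged array is [2, 5, 5, 6, 13, 14], requiring 5 comparisons. The merge step runs in O(n) time where n is the total number of elements.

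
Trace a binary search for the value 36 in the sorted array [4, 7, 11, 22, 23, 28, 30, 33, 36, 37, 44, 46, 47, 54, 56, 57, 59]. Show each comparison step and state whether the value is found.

Binary search for 36 in [4, 7, 11, 22, 23, 28, 30, 33, 36, 37, 44, 46, 47, 54, 56, 57, 59]:

lo=0, hi=16, mid=8, arr[mid]=36 -> Found target at index 8!

Binary search finds 36 at index 8 after 1 comparisons. The search repeatedly halves the search space by comparing with the middle element.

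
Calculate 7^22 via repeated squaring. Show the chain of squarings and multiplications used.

Computing 7^22 by squaring (build up from 7^1; each line after the first costs one multiplication):

7^1 = 7
7^2 = (7^1)^2 = 7^2 = 49
7^4 = (7^2)^2 = 49^2 = 2401
7^5 = 7 * 7^4 = 7 * 2401 = 16807
7^10 = (7^5)^2 = 16807^2 = 282475249
7^11 = 7 * 7^10 = 7 * 282475249 = 1977326743
7^22 = (7^11)^2 = 1977326743^2 = 3909821048582988049

Result: 3909821048582988049
Multiplications needed: 6 (6 lines after 7^1)

7^22 = 3909821048582988049. Using exponentiation by squaring, this requires 6 multiplications. The key idea: if the exponent is even, square the half-power; if odd, multiply by the base once.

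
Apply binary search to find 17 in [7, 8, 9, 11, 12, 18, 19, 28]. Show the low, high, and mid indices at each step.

Binary search for 17 in [7, 8, 9, 11, 12, 18, 19, 28]:

lo=0, hi=7, mid=3, arr[mid]=11 -> 11 < 17, search right half
lo=4, hi=7, mid=5, arr[mid]=18 -> 18 > 17, search left half
lo=4, hi=4, mid=4, arr[mid]=12 -> 12 < 17, search right half
lo=5 > hi=4, target 17 not found

Binary search determines that 17 is not in the array after 3 comparisons. The search space was exhausted without finding the target.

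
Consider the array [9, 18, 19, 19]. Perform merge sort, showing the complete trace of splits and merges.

Merge sort trace:

Split: [9, 18, 19, 19] -> [9, 18] and [19, 19]
  Split: [9, 18] -> [9] and [18]
  Merge: [9] + [18] -> [9, 18]
  Split: [19, 19] -> [19] and [19]
  Merge: [19] + [19] -> [19, 19]
Merge: [9, 18] + [19, 19] -> [9, 18, 19, 19]

Final sorted array: [9, 18, 19, 19]

The merge sort proceeds by recursively splitting the array and merging sorted halves.
After all merges, the sorted array is [9, 18, 19, 19].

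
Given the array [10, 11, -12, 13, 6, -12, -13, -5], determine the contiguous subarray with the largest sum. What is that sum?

Using Kadane's algorithm on [10, 11, -12, 13, 6, -12, -13, -5]:

Scanning through the array:
Position 1 (value 11): max_ending_here = 21, max_so_far = 21
Position 2 (value -12): max_ending_here = 9, max_so_far = 21
Position 3 (value 13): max_ending_here = 22, max_so_far = 22
Position 4 (value 6): max_ending_here = 28, max_so_far = 28
Position 5 (value -12): max_ending_here = 16, max_so_far = 28
Position 6 (value -13): max_ending_here = 3, max_so_far = 28
Position 7 (value -5): max_ending_here = -2, max_so_far = 28

Maximum subarray: [10, 11, -12, 13, 6]
Maximum sum: 28

The maximum subarray is [10, 11, -12, 13, 6] with sum 28. This subarray runs from index 0 to index 4.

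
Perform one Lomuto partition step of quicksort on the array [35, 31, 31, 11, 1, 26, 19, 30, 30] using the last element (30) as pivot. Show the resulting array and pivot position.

Lomuto partition with pivot = 30:

Initial array: [35, 31, 31, 11, 1, 26, 19, 30, 30]

arr[0]=35 > 30: no swap
arr[1]=31 > 30: no swap
arr[2]=31 > 30: no swap
arr[3]=11 <= 30: swap with position 0, array becomes [11, 31, 31, 35, 1, 26, 19, 30, 30]
arr[4]=1 <= 30: swap with position 1, array becomes [11, 1, 31, 35, 31, 26, 19, 30, 30]
arr[5]=26 <= 30: swap with position 2, array becomes [11, 1, 26, 35, 31, 31, 19, 30, 30]
arr[6]=19 <= 30: swap with position 3, array becomes [11, 1, 26, 19, 31, 31, 35, 30, 30]
arr[7]=30 <= 30: swap with position 4, array becomes [11, 1, 26, 19, 30, 31, 35, 31, 30]

Place pivot at position 5: [11, 1, 26, 19, 30, 30, 35, 31, 31]
Pivot position: 5

After partitioning with pivot 30, the array becomes [11, 1, 26, 19, 30, 30, 35, 31, 31]. The pivot is placed at index 5. All elements to the left of the pivot are <= 30, and all elements to the right are > 30.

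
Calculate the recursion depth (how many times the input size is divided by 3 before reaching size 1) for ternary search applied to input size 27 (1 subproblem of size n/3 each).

For divide and conquer with division factor 3:

Problem sizes at each level:
Level 0: 27
Level 1: 9
Level 2: 3
Level 3: 1

The root is level 0 and the size-1 base case is level 3 (the tree spans levels 0 through 3, i.e. 4 levels counting the root), so the depth is the number of divisions: log_3(27) = 3

The recursion tree depth is log_3(27) = 3. At each level, the problem size is divided by 3, so it takes 3 divisions to reduce to a base case of size 1. The algorithm makes 1 recursive call at each level.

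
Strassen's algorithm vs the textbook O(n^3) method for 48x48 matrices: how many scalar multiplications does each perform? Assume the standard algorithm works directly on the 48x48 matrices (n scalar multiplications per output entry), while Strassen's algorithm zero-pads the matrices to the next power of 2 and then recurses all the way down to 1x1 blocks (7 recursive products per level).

Matrix multiplication for 48x48 matrices:

Strassen's algorithm requires power-of-2 dimensions. Pad 48x48 to 64x64 (next power of 2).

Standard algorithm: 48^3 = 110592 multiplications
Strassen's algorithm: 7^(log2(64)) = 7^6 = 117649 multiplications
Difference: 110592 - 117649 = -7057 (Strassen uses MORE here due to padding overhead — for small or just-over-power-of-2 n, padding can outweigh the per-level savings)

Standard: 110592 multiplications (48^3). Strassen: 117649 multiplications (7^6, after padding to 64x64). Strassen reduces 8 recursive multiplications to 7 at each level.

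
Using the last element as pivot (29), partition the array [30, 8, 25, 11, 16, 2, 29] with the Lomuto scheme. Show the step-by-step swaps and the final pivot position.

Lomuto partition with pivot = 29:

Initial array: [30, 8, 25, 11, 16, 2, 29]

arr[0]=30 > 29: no swap
arr[1]=8 <= 29: swap with position 0, array becomes [8, 30, 25, 11, 16, 2, 29]
arr[2]=25 <= 29: swap with position 1, array becomes [8, 25, 30, 11, 16, 2, 29]
arr[3]=11 <= 29: swap with position 2, array becomes [8, 25, 11, 30, 16, 2, 29]
arr[4]=16 <= 29: swap with position 3, array becomes [8, 25, 11, 16, 30, 2, 29]
arr[5]=2 <= 29: swap with position 4, array becomes [8, 25, 11, 16, 2, 30, 29]

Place pivot at position 5: [8, 25, 11, 16, 2, 29, 30]
Pivot position: 5

After partitioning with pivot 29, the array becomes [8, 25, 11, 16, 2, 29, 30]. The pivot is placed at index 5. All elements to the left of the pivot are <= 29, and all elements to the right are > 29.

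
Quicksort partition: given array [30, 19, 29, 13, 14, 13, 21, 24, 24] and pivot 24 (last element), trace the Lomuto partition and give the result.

Lomuto partition with pivot = 24:

Initial array: [30, 19, 29, 13, 14, 13, 21, 24, 24]

arr[0]=30 > 24: no swap
arr[1]=19 <= 24: swap with position 0, array becomes [19, 30, 29, 13, 14, 13, 21, 24, 24]
arr[2]=29 > 24: no swap
arr[3]=13 <= 24: swap with position 1, array becomes [19, 13, 29, 30, 14, 13, 21, 24, 24]
arr[4]=14 <= 24: swap with position 2, array becomes [19, 13, 14, 30, 29, 13, 21, 24, 24]
arr[5]=13 <= 24: swap with position 3, array becomes [19, 13, 14, 13, 29, 30, 21, 24, 24]
arr[6]=21 <= 24: swap with position 4, array becomes [19, 13, 14, 13, 21, 30, 29, 24, 24]
arr[7]=24 <= 24: swap with position 5, array becomes [19, 13, 14, 13, 21, 24, 29, 30, 24]

Place pivot at position 6: [19, 13, 14, 13, 21, 24, 24, 30, 29]
Pivot position: 6

After partitioning with pivot 24, the array becomes [19, 13, 14, 13, 21, 24, 24, 30, 29]. The pivot is placed at index 6. All elements to the left of the pivot are <= 24, and all elements to the right are > 24.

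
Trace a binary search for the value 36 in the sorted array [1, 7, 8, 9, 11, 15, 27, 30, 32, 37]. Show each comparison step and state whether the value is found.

Binary search for 36 in [1, 7, 8, 9, 11, 15, 27, 30, 32, 37]:

lo=0, hi=9, mid=4, arr[mid]=11 -> 11 < 36, search right half
lo=5, hi=9, mid=7, arr[mid]=30 -> 30 < 36, search right half
lo=8, hi=9, mid=8, arr[mid]=32 -> 32 < 36, search right half
lo=9, hi=9, mid=9, arr[mid]=37 -> 37 > 36, search left half
lo=9 > hi=8, target 36 not found

Binary search determines that 36 is not in the array after 4 comparisons. The search space was exhausted without finding the target.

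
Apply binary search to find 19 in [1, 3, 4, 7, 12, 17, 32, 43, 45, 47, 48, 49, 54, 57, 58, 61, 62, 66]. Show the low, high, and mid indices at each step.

Binary search for 19 in [1, 3, 4, 7, 12, 17, 32, 43, 45, 47, 48, 49, 54, 57, 58, 61, 62, 66]:

lo=0, hi=17, mid=8, arr[mid]=45 -> 45 > 19, search left half
lo=0, hi=7, mid=3, arr[mid]=7 -> 7 < 19, search right half
lo=4, hi=7, mid=5, arr[mid]=17 -> 17 < 19, search right half
lo=6, hi=7, mid=6, arr[mid]=32 -> 32 > 19, search left half
lo=6 > hi=5, target 19 not found

Binary search determines that 19 is not in the array after 4 comparisons. The search space was exhausted without finding the target.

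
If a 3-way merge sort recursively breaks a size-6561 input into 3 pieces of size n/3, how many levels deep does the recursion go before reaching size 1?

For divide and conquer with division factor 3:

Problem sizes at each level:
Level 0: 6561
Level 1: 2187
Level 2: 729
Level 3: 243
Level 4: 81
Level 5: 27
Level 6: 9
Level 7: 3
Level 8: 1

The root is level 0 and the size-1 base case is level 8 (the tree spans levels 0 through 8, i.e. 9 levels counting the root), so the depth is the number of divisions: log_3(6561) = 8

The recursion tree depth is log_3(6561) = 8. At each level, the problem size is divided by 3, so it takes 8 divisions to reduce to a base case of size 1. The algorithm makes 3 recursive calls at each level.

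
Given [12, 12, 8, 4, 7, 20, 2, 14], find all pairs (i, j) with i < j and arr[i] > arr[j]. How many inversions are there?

Finding inversions in [12, 12, 8, 4, 7, 20, 2, 14]:

(0, 2): arr[0]=12 > arr[2]=8
(0, 3): arr[0]=12 > arr[3]=4
(0, 4): arr[0]=12 > arr[4]=7
(0, 6): arr[0]=12 > arr[6]=2
(1, 2): arr[1]=12 > arr[2]=8
(1, 3): arr[1]=12 > arr[3]=4
(1, 4): arr[1]=12 > arr[4]=7
(1, 6): arr[1]=12 > arr[6]=2
(2, 3): arr[2]=8 > arr[3]=4
(2, 4): arr[2]=8 > arr[4]=7
(2, 6): arr[2]=8 > arr[6]=2
(3, 6): arr[3]=4 > arr[6]=2
(4, 6): arr[4]=7 > arr[6]=2
(5, 6): arr[5]=20 > arr[6]=2
(5, 7): arr[5]=20 > arr[7]=14

Total inversions: 15

The array has 15 inversion(s): (0,2), (0,3), (0,4), (0,6), (1,2), (1,3), (1,4), (1,6), (2,3), (2,4), (2,6), (3,6), (4,6), (5,6), (5,7). Each pair (i,j) satisfies i < j and arr[i] > arr[j].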